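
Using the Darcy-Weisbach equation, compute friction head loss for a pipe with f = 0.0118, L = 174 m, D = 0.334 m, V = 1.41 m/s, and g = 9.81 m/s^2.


Darcy-Weisbach equation: h_f = f * (L/D) * V^2/(2g).
f * L/D = 0.0118 * 174/0.334 = 6.1473.
V^2/(2g) = 1.41^2 / (2*9.81) = 1.9881 / 19.62 = 0.1013 m.
h_f = 6.1473 * 0.1013 = 0.623 m.

0.623


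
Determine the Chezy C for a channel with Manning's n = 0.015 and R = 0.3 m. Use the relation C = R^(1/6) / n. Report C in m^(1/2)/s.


The Chezy coefficient relates to Manning's n through C = R^(1/6) / n.
R^(1/6) = 0.3^(1/6) = 0.818189.
C = 0.818189 / 0.015 = 54.55 m^(1/2)/s.

54.55


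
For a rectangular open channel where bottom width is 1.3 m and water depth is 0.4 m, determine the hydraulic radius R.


For a rectangular section:
Flow area A = b * y = 1.3 * 0.4 = 0.52 m^2.
Wetted perimeter P = b + 2y = 1.3 + 2*0.4 = 2.1 m.
Hydraulic radius R = A/P = 0.52 / 2.1 = 0.2476 m.

0.2476


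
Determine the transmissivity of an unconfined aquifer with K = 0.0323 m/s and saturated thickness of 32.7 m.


Transmissivity is defined as T = K * h.
T = 0.0323 * 32.7
  = 1.0562 m^2/s.

1.0562


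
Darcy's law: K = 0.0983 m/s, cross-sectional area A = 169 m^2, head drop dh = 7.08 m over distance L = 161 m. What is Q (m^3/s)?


Darcy's law: Q = K * A * i, where i = dh/L.
Hydraulic gradient i = 7.08 / 161 = 0.043975.
Q = 0.0983 * 169 * 0.043975
  = 0.7305 m^3/s.

0.7305


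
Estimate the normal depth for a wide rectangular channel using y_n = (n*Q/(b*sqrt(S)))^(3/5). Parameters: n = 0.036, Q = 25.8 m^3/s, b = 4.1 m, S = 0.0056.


We use the wide-channel approximation y_n = (n*Q/(b*sqrt(S)))^(3/5).
sqrt(S) = sqrt(0.0056) = 0.074833.
Numerator: n*Q = 0.036 * 25.8 = 0.9288.
Denominator: b*sqrt(S) = 4.1 * 0.074833 = 0.306815.
arg = 3.0272.
y_n = 3.0272^(3/5) = 1.9437 m.

1.9437


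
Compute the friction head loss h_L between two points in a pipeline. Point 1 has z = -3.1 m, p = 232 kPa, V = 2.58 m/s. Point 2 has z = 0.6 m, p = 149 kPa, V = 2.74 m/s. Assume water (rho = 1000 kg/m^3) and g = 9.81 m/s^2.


Total head at each section: H = z + p/(rho*g) + V^2/(2g).
H1 = -3.1 + 232*1000/(1000*9.81) + 2.58^2/(2*9.81)
   = -3.1 + 23.649 + 0.3393
   = 20.889 m.
H2 = 0.6 + 149*1000/(1000*9.81) + 2.74^2/(2*9.81)
   = 0.6 + 15.189 + 0.3827
   = 16.171 m.
h_L = H1 - H2 = 20.889 - 16.171 = 4.717 m.

4.717


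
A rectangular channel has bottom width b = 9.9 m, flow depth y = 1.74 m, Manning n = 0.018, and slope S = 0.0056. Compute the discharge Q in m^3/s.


For a rectangular channel, the cross-sectional area A = b * y = 9.9 * 1.74 = 17.23 m^2.
The wetted perimeter P = b + 2y = 9.9 + 2*1.74 = 13.38 m.
Hydraulic radius R = A/P = 17.23/13.38 = 1.2874 m.
Velocity V = (1/n)*R^(2/3)*S^(1/2) = (1/0.018)*1.2874^(2/3)*0.0056^(1/2) = 4.9201 m/s.
Discharge Q = A * V = 17.23 * 4.9201 = 84.754 m^3/s.

84.754


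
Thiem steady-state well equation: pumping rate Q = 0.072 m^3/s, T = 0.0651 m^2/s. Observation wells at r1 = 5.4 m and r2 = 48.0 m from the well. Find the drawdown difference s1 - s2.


Thiem equation: s1 - s2 = Q/(2*pi*T) * ln(r2/r1).
ln(r2/r1) = ln(48.0/5.4) = 2.1848.
Q/(2*pi*T) = 0.072 / (2*pi*0.0651) = 0.072 / 0.409 = 0.176.
s1 - s2 = 0.176 * 2.1848 = 0.3846 m.

0.3846


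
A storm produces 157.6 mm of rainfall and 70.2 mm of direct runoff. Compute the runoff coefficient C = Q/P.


The runoff coefficient C = runoff depth / rainfall depth.
C = 70.2 / 157.6
  = 0.4454.

0.4454


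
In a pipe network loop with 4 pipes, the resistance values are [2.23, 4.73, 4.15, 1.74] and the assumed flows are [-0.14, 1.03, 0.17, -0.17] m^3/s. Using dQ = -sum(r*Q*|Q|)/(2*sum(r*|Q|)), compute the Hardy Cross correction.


Numerator terms (r*Q*|Q|): 2.23*-0.14*|-0.14| = -0.0437; 4.73*1.03*|1.03| = 5.0181; 4.15*0.17*|0.17| = 0.1199; 1.74*-0.17*|-0.17| = -0.0503.
Sum of numerator = 5.044.
Denominator terms (r*|Q|): 2.23*|-0.14| = 0.3122; 4.73*|1.03| = 4.8719; 4.15*|0.17| = 0.7055; 1.74*|-0.17| = 0.2958.
2 * sum of denominator = 2 * 6.1854 = 12.3708.
dQ = -5.044 / 12.3708 = -0.4077 m^3/s.

-0.4077


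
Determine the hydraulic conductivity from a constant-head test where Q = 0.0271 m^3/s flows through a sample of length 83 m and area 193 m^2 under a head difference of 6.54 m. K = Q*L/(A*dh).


From K = Q*L / (A*dh):
Numerator: Q*L = 0.0271 * 83 = 2.2493.
Denominator: A*dh = 193 * 6.54 = 1262.22.
K = 2.2493 / 1262.22 = 0.001782 m/s.

0.001782


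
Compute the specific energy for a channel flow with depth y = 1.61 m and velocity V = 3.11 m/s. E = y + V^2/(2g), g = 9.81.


Specific energy E = y + V^2/(2g).
Velocity head = V^2/(2g) = 3.11^2 / (2*9.81) = 9.6721 / 19.62 = 0.493 m.
E = 1.61 + 0.493 = 2.103 m.

2.103


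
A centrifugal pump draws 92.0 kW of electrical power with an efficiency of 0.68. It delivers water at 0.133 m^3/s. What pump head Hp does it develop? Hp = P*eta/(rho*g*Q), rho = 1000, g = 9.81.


Pump head formula: Hp = P * eta / (rho * g * Q).
Numerator: P * eta = 92.0 * 1000 * 0.68 = 62560.0 W.
Denominator: rho * g * Q = 1000 * 9.81 * 0.133 = 1304.73.
Hp = 62560.0 / 1304.73 = 47.95 m.

47.95


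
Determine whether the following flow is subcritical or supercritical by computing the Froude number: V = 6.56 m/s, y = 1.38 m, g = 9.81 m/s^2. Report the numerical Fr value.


The Froude number is defined as Fr = V / sqrt(g*y).
g*y = 9.81 * 1.38 = 13.5378.
sqrt(g*y) = sqrt(13.5378) = 3.6794.
Fr = 6.56 / 3.6794 = 1.7829.
Since Fr > 1, the flow is supercritical.

1.7829


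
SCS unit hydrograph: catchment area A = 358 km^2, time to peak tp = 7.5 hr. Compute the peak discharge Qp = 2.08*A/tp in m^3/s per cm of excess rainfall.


SCS formula: Qp = 2.08 * A / tp.
Qp = 2.08 * 358 / 7.5
   = 744.64 / 7.5
   = 99.29 m^3/s per cm.

99.29


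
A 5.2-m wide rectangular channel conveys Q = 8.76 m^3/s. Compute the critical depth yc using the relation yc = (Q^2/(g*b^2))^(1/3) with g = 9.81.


Using yc = (Q^2 / (g * b^2))^(1/3):
Q^2 = 8.76^2 = 76.74.
g * b^2 = 9.81 * 5.2^2 = 9.81 * 27.04 = 265.26.
Q^2 / (g*b^2) = 76.74 / 265.26 = 0.2893.
yc = 0.2893^(1/3) = 0.6614 m.

0.6614


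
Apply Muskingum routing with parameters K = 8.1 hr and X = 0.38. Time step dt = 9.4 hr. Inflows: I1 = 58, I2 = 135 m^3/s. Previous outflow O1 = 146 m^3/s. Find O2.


Muskingum coefficients:
denom = 2*K*(1-X) + dt = 2*8.1*(1-0.38) + 9.4 = 19.444.
C0 = (dt - 2*K*X)/denom = (9.4 - 2*8.1*0.38)/19.444 = 0.1668.
C1 = (dt + 2*K*X)/denom = (9.4 + 2*8.1*0.38)/19.444 = 0.8.
C2 = (2*K*(1-X) - dt)/denom = 0.0331.
O2 = C0*I2 + C1*I1 + C2*O1
   = 0.1668*135 + 0.8*58 + 0.0331*146
   = 73.76 m^3/s.

73.76


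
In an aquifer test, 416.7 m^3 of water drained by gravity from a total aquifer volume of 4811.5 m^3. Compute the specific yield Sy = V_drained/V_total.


Specific yield Sy = Volume drained / Total volume.
Sy = 416.7 / 4811.5
   = 0.0866.

0.0866


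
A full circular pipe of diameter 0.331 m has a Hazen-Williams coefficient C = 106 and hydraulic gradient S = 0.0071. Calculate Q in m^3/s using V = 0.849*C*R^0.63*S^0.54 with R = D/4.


For a full circular pipe, R = D/4 = 0.331/4 = 0.0828 m.
V = 0.849 * 106 * 0.0828^0.63 * 0.0071^0.54
  = 0.849 * 106 * 0.208063 * 0.069132
  = 1.2945 m/s.
Pipe area A = pi*D^2/4 = pi*0.331^2/4 = 0.086 m^2.
Q = A * V = 0.086 * 1.2945 = 0.1114 m^3/s.

0.1114


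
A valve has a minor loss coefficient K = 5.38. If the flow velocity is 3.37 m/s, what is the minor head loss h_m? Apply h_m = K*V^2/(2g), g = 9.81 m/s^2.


Minor loss formula: h_m = K * V^2/(2g).
V^2 = 3.37^2 = 11.3569.
V^2/(2g) = 11.3569 / 19.62 = 0.5788 m.
h_m = 5.38 * 0.5788 = 3.1142 m.

3.1142


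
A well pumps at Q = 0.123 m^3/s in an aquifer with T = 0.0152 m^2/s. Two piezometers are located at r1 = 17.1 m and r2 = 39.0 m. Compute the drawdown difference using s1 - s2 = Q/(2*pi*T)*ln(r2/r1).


Thiem equation: s1 - s2 = Q/(2*pi*T) * ln(r2/r1).
ln(r2/r1) = ln(39.0/17.1) = 0.8245.
Q/(2*pi*T) = 0.123 / (2*pi*0.0152) = 0.123 / 0.0955 = 1.2879.
s1 - s2 = 1.2879 * 0.8245 = 1.0619 m.

1.0619


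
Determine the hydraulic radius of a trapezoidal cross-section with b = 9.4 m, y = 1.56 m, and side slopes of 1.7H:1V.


For a trapezoidal section with side slope z:
A = (b + z*y)*y = (9.4 + 1.7*1.56)*1.56 = 18.801 m^2.
P = b + 2*y*sqrt(1 + z^2) = 9.4 + 2*1.56*sqrt(1 + 1.7^2) = 15.554 m.
R = A/P = 18.801 / 15.554 = 1.2088 m.

1.2088


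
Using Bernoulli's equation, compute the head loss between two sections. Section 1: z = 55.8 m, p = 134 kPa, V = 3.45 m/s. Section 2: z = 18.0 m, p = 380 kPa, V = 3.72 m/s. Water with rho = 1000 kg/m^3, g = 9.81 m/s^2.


Total head at each section: H = z + p/(rho*g) + V^2/(2g).
H1 = 55.8 + 134*1000/(1000*9.81) + 3.45^2/(2*9.81)
   = 55.8 + 13.66 + 0.6067
   = 70.066 m.
H2 = 18.0 + 380*1000/(1000*9.81) + 3.72^2/(2*9.81)
   = 18.0 + 38.736 + 0.7053
   = 57.441 m.
h_L = H1 - H2 = 70.066 - 57.441 = 12.625 m.

12.625


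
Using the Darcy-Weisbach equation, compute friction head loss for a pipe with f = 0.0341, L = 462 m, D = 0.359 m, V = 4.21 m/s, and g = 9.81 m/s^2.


Darcy-Weisbach equation: h_f = f * (L/D) * V^2/(2g).
f * L/D = 0.0341 * 462/0.359 = 43.8836.
V^2/(2g) = 4.21^2 / (2*9.81) = 17.7241 / 19.62 = 0.9034 m.
h_f = 43.8836 * 0.9034 = 39.643 m.

39.643


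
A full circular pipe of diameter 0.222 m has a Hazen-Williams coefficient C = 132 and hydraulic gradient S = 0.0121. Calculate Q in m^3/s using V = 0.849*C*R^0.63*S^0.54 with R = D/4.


For a full circular pipe, R = D/4 = 0.222/4 = 0.0555 m.
V = 0.849 * 132 * 0.0555^0.63 * 0.0121^0.54
  = 0.849 * 132 * 0.161772 * 0.092194
  = 1.6714 m/s.
Pipe area A = pi*D^2/4 = pi*0.222^2/4 = 0.0387 m^2.
Q = A * V = 0.0387 * 1.6714 = 0.0647 m^3/s.

0.0647


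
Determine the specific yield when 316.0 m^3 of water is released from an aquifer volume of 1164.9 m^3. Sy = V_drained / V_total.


Specific yield Sy = Volume drained / Total volume.
Sy = 316.0 / 1164.9
   = 0.2713.

0.2713


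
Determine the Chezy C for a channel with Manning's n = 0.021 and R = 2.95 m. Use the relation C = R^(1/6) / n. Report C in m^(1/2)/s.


The Chezy coefficient relates to Manning's n through C = R^(1/6) / n.
R^(1/6) = 2.95^(1/6) = 1.197578.
C = 1.197578 / 0.021 = 57.03 m^(1/2)/s.

57.03


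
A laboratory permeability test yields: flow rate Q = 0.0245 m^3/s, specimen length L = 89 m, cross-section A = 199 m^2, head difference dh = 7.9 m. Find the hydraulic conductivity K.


From K = Q*L / (A*dh):
Numerator: Q*L = 0.0245 * 89 = 2.1805.
Denominator: A*dh = 199 * 7.9 = 1572.1.
K = 2.1805 / 1572.1 = 0.001387 m/s.

0.001387


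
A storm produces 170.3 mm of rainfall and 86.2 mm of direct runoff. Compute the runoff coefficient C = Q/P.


The runoff coefficient C = runoff depth / rainfall depth.
C = 86.2 / 170.3
  = 0.5062.

0.5062


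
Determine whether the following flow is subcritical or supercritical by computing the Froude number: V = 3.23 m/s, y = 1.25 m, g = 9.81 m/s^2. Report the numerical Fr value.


The Froude number is defined as Fr = V / sqrt(g*y).
g*y = 9.81 * 1.25 = 12.2625.
sqrt(g*y) = sqrt(12.2625) = 3.5018.
Fr = 3.23 / 3.5018 = 0.9224.
Since Fr < 1, the flow is subcritical.

0.9224


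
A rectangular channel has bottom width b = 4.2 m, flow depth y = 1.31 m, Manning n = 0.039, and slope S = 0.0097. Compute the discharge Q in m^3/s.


For a rectangular channel, the cross-sectional area A = b * y = 4.2 * 1.31 = 5.5 m^2.
The wetted perimeter P = b + 2y = 4.2 + 2*1.31 = 6.82 m.
Hydraulic radius R = A/P = 5.5/6.82 = 0.8067 m.
Velocity V = (1/n)*R^(2/3)*S^(1/2) = (1/0.039)*0.8067^(2/3)*0.0097^(1/2) = 2.1885 m/s.
Discharge Q = A * V = 5.5 * 2.1885 = 12.041 m^3/s.

12.041


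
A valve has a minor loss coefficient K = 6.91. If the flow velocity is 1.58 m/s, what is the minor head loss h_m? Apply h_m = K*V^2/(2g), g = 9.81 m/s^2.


Minor loss formula: h_m = K * V^2/(2g).
V^2 = 1.58^2 = 2.4964.
V^2/(2g) = 2.4964 / 19.62 = 0.1272 m.
h_m = 6.91 * 0.1272 = 0.8792 m.

0.8792


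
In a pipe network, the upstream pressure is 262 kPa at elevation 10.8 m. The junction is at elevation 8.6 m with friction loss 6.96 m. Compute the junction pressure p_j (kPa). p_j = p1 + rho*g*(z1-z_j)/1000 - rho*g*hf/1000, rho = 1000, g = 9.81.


Junction pressure: p_j = p1 + rho*g*(z1 - z_j)/1000 - rho*g*hf/1000.
Elevation term = 1000*9.81*(10.8 - 8.6)/1000 = 21.582 kPa.
Friction term = 1000*9.81*6.96/1000 = 68.278 kPa.
p_j = 262 + 21.582 - 68.278 = 215.3 kPa.

215.3


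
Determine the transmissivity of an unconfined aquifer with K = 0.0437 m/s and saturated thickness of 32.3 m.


Transmissivity is defined as T = K * h.
T = 0.0437 * 32.3
  = 1.4115 m^2/s.

1.4115


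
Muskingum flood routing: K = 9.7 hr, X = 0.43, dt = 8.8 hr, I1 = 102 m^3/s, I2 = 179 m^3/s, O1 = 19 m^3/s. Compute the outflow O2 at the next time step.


Muskingum coefficients:
denom = 2*K*(1-X) + dt = 2*9.7*(1-0.43) + 8.8 = 19.858.
C0 = (dt - 2*K*X)/denom = (8.8 - 2*9.7*0.43)/19.858 = 0.0231.
C1 = (dt + 2*K*X)/denom = (8.8 + 2*9.7*0.43)/19.858 = 0.8632.
C2 = (2*K*(1-X) - dt)/denom = 0.1137.
O2 = C0*I2 + C1*I1 + C2*O1
   = 0.0231*179 + 0.8632*102 + 0.1137*19
   = 94.34 m^3/s.

94.34


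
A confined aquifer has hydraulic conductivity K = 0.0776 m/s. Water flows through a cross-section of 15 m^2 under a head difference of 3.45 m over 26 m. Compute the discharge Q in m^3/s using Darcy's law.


Darcy's law: Q = K * A * i, where i = dh/L.
Hydraulic gradient i = 3.45 / 26 = 0.132692.
Q = 0.0776 * 15 * 0.132692
  = 0.1545 m^3/s.

0.1545


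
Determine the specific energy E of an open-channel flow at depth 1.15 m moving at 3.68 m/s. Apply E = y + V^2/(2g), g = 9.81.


Specific energy E = y + V^2/(2g).
Velocity head = V^2/(2g) = 3.68^2 / (2*9.81) = 13.5424 / 19.62 = 0.6902 m.
E = 1.15 + 0.6902 = 1.8402 m.

1.8402


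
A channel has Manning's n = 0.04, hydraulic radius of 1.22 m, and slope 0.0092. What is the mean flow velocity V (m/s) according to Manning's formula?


Manning's equation gives V = (1/n) * R^(2/3) * S^(1/2).
First, compute R^(2/3) = 1.22^(2/3) = 1.1418.
Next, S^(1/2) = 0.0092^(1/2) = 0.095917.
Then 1/n = 1/0.04 = 25.0.
V = 25.0 * 1.1418 * 0.095917 = 2.7378 m/s.

2.7378


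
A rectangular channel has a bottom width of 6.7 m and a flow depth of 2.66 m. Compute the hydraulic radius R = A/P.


For a rectangular section:
Flow area A = b * y = 6.7 * 2.66 = 17.82 m^2.
Wetted perimeter P = b + 2y = 6.7 + 2*2.66 = 12.02 m.
Hydraulic radius R = A/P = 17.82 / 12.02 = 1.4827 m.

1.4827


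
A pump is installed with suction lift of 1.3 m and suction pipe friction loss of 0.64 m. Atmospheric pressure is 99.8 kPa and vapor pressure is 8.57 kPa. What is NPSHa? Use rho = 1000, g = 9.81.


NPSHa = p_atm/(rho*g) - z_s - hf_s - p_vap/(rho*g).
p_atm/(rho*g) = 99.8*1000 / (1000*9.81) = 10.173 m.
p_vap/(rho*g) = 8.57*1000 / (1000*9.81) = 0.874 m.
NPSHa = 10.173 - 1.3 - 0.64 - 0.874
      = 7.36 m.

7.36


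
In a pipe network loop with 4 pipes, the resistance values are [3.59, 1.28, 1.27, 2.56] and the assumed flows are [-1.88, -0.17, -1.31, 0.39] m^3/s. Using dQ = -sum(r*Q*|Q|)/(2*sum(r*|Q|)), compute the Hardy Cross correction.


Numerator terms (r*Q*|Q|): 3.59*-1.88*|-1.88| = -12.6885; 1.28*-0.17*|-0.17| = -0.037; 1.27*-1.31*|-1.31| = -2.1794; 2.56*0.39*|0.39| = 0.3894.
Sum of numerator = -14.5156.
Denominator terms (r*|Q|): 3.59*|-1.88| = 6.7492; 1.28*|-0.17| = 0.2176; 1.27*|-1.31| = 1.6637; 2.56*|0.39| = 0.9984.
2 * sum of denominator = 2 * 9.6289 = 19.2578.
dQ = --14.5156 / 19.2578 = 0.7537 m^3/s.

0.7537


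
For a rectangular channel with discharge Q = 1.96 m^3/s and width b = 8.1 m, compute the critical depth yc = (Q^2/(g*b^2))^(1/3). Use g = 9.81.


Using yc = (Q^2 / (g * b^2))^(1/3):
Q^2 = 1.96^2 = 3.84.
g * b^2 = 9.81 * 8.1^2 = 9.81 * 65.61 = 643.63.
Q^2 / (g*b^2) = 3.84 / 643.63 = 0.006.
yc = 0.006^(1/3) = 0.1814 m.

0.1814


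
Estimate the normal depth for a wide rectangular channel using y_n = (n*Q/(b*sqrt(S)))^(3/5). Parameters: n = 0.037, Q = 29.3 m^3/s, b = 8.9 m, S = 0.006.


We use the wide-channel approximation y_n = (n*Q/(b*sqrt(S)))^(3/5).
sqrt(S) = sqrt(0.006) = 0.07746.
Numerator: n*Q = 0.037 * 29.3 = 1.0841.
Denominator: b*sqrt(S) = 8.9 * 0.07746 = 0.689394.
arg = 1.5725.
y_n = 1.5725^(3/5) = 1.3121 m.

1.3121


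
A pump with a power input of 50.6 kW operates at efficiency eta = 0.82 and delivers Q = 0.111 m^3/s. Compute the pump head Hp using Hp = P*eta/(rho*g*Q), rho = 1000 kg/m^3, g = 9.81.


Pump head formula: Hp = P * eta / (rho * g * Q).
Numerator: P * eta = 50.6 * 1000 * 0.82 = 41492.0 W.
Denominator: rho * g * Q = 1000 * 9.81 * 0.111 = 1088.91.
Hp = 41492.0 / 1088.91 = 38.1 m.

38.1


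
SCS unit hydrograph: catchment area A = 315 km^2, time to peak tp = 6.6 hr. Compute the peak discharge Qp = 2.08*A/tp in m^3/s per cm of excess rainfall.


SCS formula: Qp = 2.08 * A / tp.
Qp = 2.08 * 315 / 6.6
   = 655.2 / 6.6
   = 99.27 m^3/s per cm.

99.27


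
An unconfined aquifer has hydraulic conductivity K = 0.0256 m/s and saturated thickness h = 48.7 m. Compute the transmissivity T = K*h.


Transmissivity is defined as T = K * h.
T = 0.0256 * 48.7
  = 1.2467 m^2/s.

1.2467


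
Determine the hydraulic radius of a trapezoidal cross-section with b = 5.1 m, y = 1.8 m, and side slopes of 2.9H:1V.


For a trapezoidal section with side slope z:
A = (b + z*y)*y = (5.1 + 2.9*1.8)*1.8 = 18.576 m^2.
P = b + 2*y*sqrt(1 + z^2) = 5.1 + 2*1.8*sqrt(1 + 2.9^2) = 16.143 m.
R = A/P = 18.576 / 16.143 = 1.1507 m.

1.1507


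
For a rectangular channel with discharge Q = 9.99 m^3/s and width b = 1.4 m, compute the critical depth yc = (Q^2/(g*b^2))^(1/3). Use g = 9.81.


Using yc = (Q^2 / (g * b^2))^(1/3):
Q^2 = 9.99^2 = 99.8.
g * b^2 = 9.81 * 1.4^2 = 9.81 * 1.96 = 19.23.
Q^2 / (g*b^2) = 99.8 / 19.23 = 5.1898.
yc = 5.1898^(1/3) = 1.7314 m.

1.7314


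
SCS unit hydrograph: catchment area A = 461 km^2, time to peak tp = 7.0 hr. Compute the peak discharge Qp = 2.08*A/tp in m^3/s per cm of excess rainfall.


SCS formula: Qp = 2.08 * A / tp.
Qp = 2.08 * 461 / 7.0
   = 958.88 / 7.0
   = 136.98 m^3/s per cm.

136.98


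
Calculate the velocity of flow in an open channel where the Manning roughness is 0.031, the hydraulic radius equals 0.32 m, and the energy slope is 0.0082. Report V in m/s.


Manning's equation gives V = (1/n) * R^(2/3) * S^(1/2).
First, compute R^(2/3) = 0.32^(2/3) = 0.4678.
Next, S^(1/2) = 0.0082^(1/2) = 0.090554.
Then 1/n = 1/0.031 = 32.26.
V = 32.26 * 0.4678 * 0.090554 = 1.3666 m/s.

1.3666


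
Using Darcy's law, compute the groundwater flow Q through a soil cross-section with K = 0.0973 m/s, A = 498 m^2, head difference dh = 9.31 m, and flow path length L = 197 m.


Darcy's law: Q = K * A * i, where i = dh/L.
Hydraulic gradient i = 9.31 / 197 = 0.047259.
Q = 0.0973 * 498 * 0.047259
  = 2.2899 m^3/s.

2.2899


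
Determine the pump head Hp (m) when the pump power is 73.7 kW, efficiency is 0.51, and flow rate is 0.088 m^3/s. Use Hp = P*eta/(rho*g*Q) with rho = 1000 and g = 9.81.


Pump head formula: Hp = P * eta / (rho * g * Q).
Numerator: P * eta = 73.7 * 1000 * 0.51 = 37587.0 W.
Denominator: rho * g * Q = 1000 * 9.81 * 0.088 = 863.28.
Hp = 37587.0 / 863.28 = 43.54 m.

43.54


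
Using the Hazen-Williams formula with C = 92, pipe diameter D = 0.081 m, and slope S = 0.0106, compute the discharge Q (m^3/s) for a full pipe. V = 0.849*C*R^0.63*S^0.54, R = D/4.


For a full circular pipe, R = D/4 = 0.081/4 = 0.0203 m.
V = 0.849 * 92 * 0.0203^0.63 * 0.0106^0.54
  = 0.849 * 92 * 0.085713 * 0.085835
  = 0.5747 m/s.
Pipe area A = pi*D^2/4 = pi*0.081^2/4 = 0.0052 m^2.
Q = A * V = 0.0052 * 0.5747 = 0.003 m^3/s.

0.003


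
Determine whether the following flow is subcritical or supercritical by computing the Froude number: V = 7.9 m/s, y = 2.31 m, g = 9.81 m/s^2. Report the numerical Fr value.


The Froude number is defined as Fr = V / sqrt(g*y).
g*y = 9.81 * 2.31 = 22.6611.
sqrt(g*y) = sqrt(22.6611) = 4.7604.
Fr = 7.9 / 4.7604 = 1.6595.
Since Fr > 1, the flow is supercritical.

1.6595


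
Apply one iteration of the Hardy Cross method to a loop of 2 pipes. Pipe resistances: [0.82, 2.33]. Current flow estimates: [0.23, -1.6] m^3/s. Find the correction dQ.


Numerator terms (r*Q*|Q|): 0.82*0.23*|0.23| = 0.0434; 2.33*-1.6*|-1.6| = -5.9648.
Sum of numerator = -5.9214.
Denominator terms (r*|Q|): 0.82*|0.23| = 0.1886; 2.33*|-1.6| = 3.728.
2 * sum of denominator = 2 * 3.9166 = 7.8332.
dQ = --5.9214 / 7.8332 = 0.7559 m^3/s.

0.7559


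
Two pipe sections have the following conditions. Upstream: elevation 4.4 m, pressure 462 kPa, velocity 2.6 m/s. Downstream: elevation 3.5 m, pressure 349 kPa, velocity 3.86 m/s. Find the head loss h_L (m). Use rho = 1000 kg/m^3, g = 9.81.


Total head at each section: H = z + p/(rho*g) + V^2/(2g).
H1 = 4.4 + 462*1000/(1000*9.81) + 2.6^2/(2*9.81)
   = 4.4 + 47.095 + 0.3445
   = 51.839 m.
H2 = 3.5 + 349*1000/(1000*9.81) + 3.86^2/(2*9.81)
   = 3.5 + 35.576 + 0.7594
   = 39.835 m.
h_L = H1 - H2 = 51.839 - 39.835 = 12.004 m.

12.004


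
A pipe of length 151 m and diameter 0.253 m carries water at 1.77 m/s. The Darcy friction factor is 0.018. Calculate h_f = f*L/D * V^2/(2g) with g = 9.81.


Darcy-Weisbach equation: h_f = f * (L/D) * V^2/(2g).
f * L/D = 0.018 * 151/0.253 = 10.7431.
V^2/(2g) = 1.77^2 / (2*9.81) = 3.1329 / 19.62 = 0.1597 m.
h_f = 10.7431 * 0.1597 = 1.715 m.

1.715


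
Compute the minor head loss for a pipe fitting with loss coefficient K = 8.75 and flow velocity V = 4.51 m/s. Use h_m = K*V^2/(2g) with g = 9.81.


Minor loss formula: h_m = K * V^2/(2g).
V^2 = 4.51^2 = 20.3401.
V^2/(2g) = 20.3401 / 19.62 = 1.0367 m.
h_m = 8.75 * 1.0367 = 9.0711 m.

9.0711


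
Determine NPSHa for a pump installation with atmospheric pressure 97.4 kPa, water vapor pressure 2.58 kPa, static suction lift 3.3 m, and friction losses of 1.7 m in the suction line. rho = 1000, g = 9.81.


NPSHa = p_atm/(rho*g) - z_s - hf_s - p_vap/(rho*g).
p_atm/(rho*g) = 97.4*1000 / (1000*9.81) = 9.929 m.
p_vap/(rho*g) = 2.58*1000 / (1000*9.81) = 0.263 m.
NPSHa = 9.929 - 3.3 - 1.7 - 0.263
      = 4.67 m.

4.67


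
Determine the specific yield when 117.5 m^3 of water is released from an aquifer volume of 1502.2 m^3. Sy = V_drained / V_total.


Specific yield Sy = Volume drained / Total volume.
Sy = 117.5 / 1502.2
   = 0.0782.

0.0782


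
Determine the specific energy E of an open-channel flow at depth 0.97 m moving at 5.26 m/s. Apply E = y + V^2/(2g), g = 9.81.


Specific energy E = y + V^2/(2g).
Velocity head = V^2/(2g) = 5.26^2 / (2*9.81) = 27.6676 / 19.62 = 1.4102 m.
E = 0.97 + 1.4102 = 2.3802 m.

2.3802


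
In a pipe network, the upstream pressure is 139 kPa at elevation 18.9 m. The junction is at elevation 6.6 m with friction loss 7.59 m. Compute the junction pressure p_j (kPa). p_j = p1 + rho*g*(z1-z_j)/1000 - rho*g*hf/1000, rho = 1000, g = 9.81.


Junction pressure: p_j = p1 + rho*g*(z1 - z_j)/1000 - rho*g*hf/1000.
Elevation term = 1000*9.81*(18.9 - 6.6)/1000 = 120.663 kPa.
Friction term = 1000*9.81*7.59/1000 = 74.458 kPa.
p_j = 139 + 120.663 - 74.458 = 185.21 kPa.

185.21


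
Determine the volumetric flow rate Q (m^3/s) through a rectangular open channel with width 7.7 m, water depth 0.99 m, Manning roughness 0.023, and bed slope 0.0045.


For a rectangular channel, the cross-sectional area A = b * y = 7.7 * 0.99 = 7.62 m^2.
The wetted perimeter P = b + 2y = 7.7 + 2*0.99 = 9.68 m.
Hydraulic radius R = A/P = 7.62/9.68 = 0.7875 m.
Velocity V = (1/n)*R^(2/3)*S^(1/2) = (1/0.023)*0.7875^(2/3)*0.0045^(1/2) = 2.4872 m/s.
Discharge Q = A * V = 7.62 * 2.4872 = 18.96 m^3/s.

18.96


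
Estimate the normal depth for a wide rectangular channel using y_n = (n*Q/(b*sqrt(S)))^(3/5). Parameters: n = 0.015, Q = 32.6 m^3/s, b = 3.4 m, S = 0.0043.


We use the wide-channel approximation y_n = (n*Q/(b*sqrt(S)))^(3/5).
sqrt(S) = sqrt(0.0043) = 0.065574.
Numerator: n*Q = 0.015 * 32.6 = 0.489.
Denominator: b*sqrt(S) = 3.4 * 0.065574 = 0.222952.
arg = 2.1933.
y_n = 2.1933^(3/5) = 1.602 m.

1.602


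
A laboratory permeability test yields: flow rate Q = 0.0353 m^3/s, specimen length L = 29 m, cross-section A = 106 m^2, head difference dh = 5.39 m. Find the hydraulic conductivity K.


From K = Q*L / (A*dh):
Numerator: Q*L = 0.0353 * 29 = 1.0237.
Denominator: A*dh = 106 * 5.39 = 571.34.
K = 1.0237 / 571.34 = 0.001792 m/s.

0.001792


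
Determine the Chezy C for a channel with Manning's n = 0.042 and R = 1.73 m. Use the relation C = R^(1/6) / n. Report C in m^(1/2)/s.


The Chezy coefficient relates to Manning's n through C = R^(1/6) / n.
R^(1/6) = 1.73^(1/6) = 1.095656.
C = 1.095656 / 0.042 = 26.09 m^(1/2)/s.

26.09


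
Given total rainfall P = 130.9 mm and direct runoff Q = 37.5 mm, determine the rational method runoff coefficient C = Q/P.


The runoff coefficient C = runoff depth / rainfall depth.
C = 37.5 / 130.9
  = 0.2865.

0.2865


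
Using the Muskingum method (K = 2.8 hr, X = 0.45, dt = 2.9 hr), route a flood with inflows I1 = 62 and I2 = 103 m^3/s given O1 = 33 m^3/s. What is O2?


Muskingum coefficients:
denom = 2*K*(1-X) + dt = 2*2.8*(1-0.45) + 2.9 = 5.98.
C0 = (dt - 2*K*X)/denom = (2.9 - 2*2.8*0.45)/5.98 = 0.0635.
C1 = (dt + 2*K*X)/denom = (2.9 + 2*2.8*0.45)/5.98 = 0.9064.
C2 = (2*K*(1-X) - dt)/denom = 0.0301.
O2 = C0*I2 + C1*I1 + C2*O1
   = 0.0635*103 + 0.9064*62 + 0.0301*33
   = 63.73 m^3/s.

63.73


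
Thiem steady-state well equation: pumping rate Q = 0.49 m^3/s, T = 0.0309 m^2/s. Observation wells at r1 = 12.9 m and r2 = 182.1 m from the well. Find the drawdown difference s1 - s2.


Thiem equation: s1 - s2 = Q/(2*pi*T) * ln(r2/r1).
ln(r2/r1) = ln(182.1/12.9) = 2.6473.
Q/(2*pi*T) = 0.49 / (2*pi*0.0309) = 0.49 / 0.1942 = 2.5238.
s1 - s2 = 2.5238 * 2.6473 = 6.6814 m.

6.6814


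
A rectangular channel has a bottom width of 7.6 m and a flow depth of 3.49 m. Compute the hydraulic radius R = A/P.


For a rectangular section:
Flow area A = b * y = 7.6 * 3.49 = 26.52 m^2.
Wetted perimeter P = b + 2y = 7.6 + 2*3.49 = 14.58 m.
Hydraulic radius R = A/P = 26.52 / 14.58 = 1.8192 m.

1.8192


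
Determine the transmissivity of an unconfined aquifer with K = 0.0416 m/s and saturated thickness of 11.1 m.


Transmissivity is defined as T = K * h.
T = 0.0416 * 11.1
  = 0.4618 m^2/s.

0.4618


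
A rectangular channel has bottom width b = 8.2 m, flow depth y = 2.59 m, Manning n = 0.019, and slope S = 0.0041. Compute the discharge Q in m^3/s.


For a rectangular channel, the cross-sectional area A = b * y = 8.2 * 2.59 = 21.24 m^2.
The wetted perimeter P = b + 2y = 8.2 + 2*2.59 = 13.38 m.
Hydraulic radius R = A/P = 21.24/13.38 = 1.5873 m.
Velocity V = (1/n)*R^(2/3)*S^(1/2) = (1/0.019)*1.5873^(2/3)*0.0041^(1/2) = 4.5857 m/s.
Discharge Q = A * V = 21.24 * 4.5857 = 97.392 m^3/s.

97.392


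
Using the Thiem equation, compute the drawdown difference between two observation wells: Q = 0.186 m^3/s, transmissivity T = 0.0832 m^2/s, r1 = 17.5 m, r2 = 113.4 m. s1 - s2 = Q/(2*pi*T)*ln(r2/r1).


Thiem equation: s1 - s2 = Q/(2*pi*T) * ln(r2/r1).
ln(r2/r1) = ln(113.4/17.5) = 1.8687.
Q/(2*pi*T) = 0.186 / (2*pi*0.0832) = 0.186 / 0.5228 = 0.3558.
s1 - s2 = 0.3558 * 1.8687 = 0.6649 m.

0.6649


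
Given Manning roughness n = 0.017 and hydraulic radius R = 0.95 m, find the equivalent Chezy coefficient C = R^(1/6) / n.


The Chezy coefficient relates to Manning's n through C = R^(1/6) / n.
R^(1/6) = 0.95^(1/6) = 0.991488.
C = 0.991488 / 0.017 = 58.32 m^(1/2)/s.

58.32


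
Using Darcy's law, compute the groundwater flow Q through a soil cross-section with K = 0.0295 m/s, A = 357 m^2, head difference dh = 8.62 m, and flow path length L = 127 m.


Darcy's law: Q = K * A * i, where i = dh/L.
Hydraulic gradient i = 8.62 / 127 = 0.067874.
Q = 0.0295 * 357 * 0.067874
  = 0.7148 m^3/s.

0.7148


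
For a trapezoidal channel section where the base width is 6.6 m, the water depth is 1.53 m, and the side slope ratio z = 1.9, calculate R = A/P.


For a trapezoidal section with side slope z:
A = (b + z*y)*y = (6.6 + 1.9*1.53)*1.53 = 14.546 m^2.
P = b + 2*y*sqrt(1 + z^2) = 6.6 + 2*1.53*sqrt(1 + 1.9^2) = 13.17 m.
R = A/P = 14.546 / 13.17 = 1.1044 m.

1.1044


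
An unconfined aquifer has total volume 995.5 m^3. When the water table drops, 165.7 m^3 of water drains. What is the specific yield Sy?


Specific yield Sy = Volume drained / Total volume.
Sy = 165.7 / 995.5
   = 0.1664.

0.1664


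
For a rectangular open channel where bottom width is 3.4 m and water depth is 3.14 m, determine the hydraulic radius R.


For a rectangular section:
Flow area A = b * y = 3.4 * 3.14 = 10.68 m^2.
Wetted perimeter P = b + 2y = 3.4 + 2*3.14 = 9.68 m.
Hydraulic radius R = A/P = 10.68 / 9.68 = 1.1029 m.

1.1029


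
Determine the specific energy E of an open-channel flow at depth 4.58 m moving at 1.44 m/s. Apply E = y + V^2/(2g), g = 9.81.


Specific energy E = y + V^2/(2g).
Velocity head = V^2/(2g) = 1.44^2 / (2*9.81) = 2.0736 / 19.62 = 0.1057 m.
E = 4.58 + 0.1057 = 4.6857 m.

4.6857


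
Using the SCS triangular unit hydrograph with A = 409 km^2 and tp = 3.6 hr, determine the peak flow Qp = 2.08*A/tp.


SCS formula: Qp = 2.08 * A / tp.
Qp = 2.08 * 409 / 3.6
   = 850.72 / 3.6
   = 236.31 m^3/s per cm.

236.31


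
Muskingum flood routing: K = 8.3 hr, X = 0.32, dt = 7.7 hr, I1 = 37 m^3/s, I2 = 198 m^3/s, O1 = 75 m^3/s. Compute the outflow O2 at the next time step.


Muskingum coefficients:
denom = 2*K*(1-X) + dt = 2*8.3*(1-0.32) + 7.7 = 18.988.
C0 = (dt - 2*K*X)/denom = (7.7 - 2*8.3*0.32)/18.988 = 0.1258.
C1 = (dt + 2*K*X)/denom = (7.7 + 2*8.3*0.32)/18.988 = 0.6853.
C2 = (2*K*(1-X) - dt)/denom = 0.189.
O2 = C0*I2 + C1*I1 + C2*O1
   = 0.1258*198 + 0.6853*37 + 0.189*75
   = 64.43 m^3/s.

64.43


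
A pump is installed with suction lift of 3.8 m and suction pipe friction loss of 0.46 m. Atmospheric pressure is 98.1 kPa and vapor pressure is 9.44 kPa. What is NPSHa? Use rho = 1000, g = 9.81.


NPSHa = p_atm/(rho*g) - z_s - hf_s - p_vap/(rho*g).
p_atm/(rho*g) = 98.1*1000 / (1000*9.81) = 10.0 m.
p_vap/(rho*g) = 9.44*1000 / (1000*9.81) = 0.962 m.
NPSHa = 10.0 - 3.8 - 0.46 - 0.962
      = 4.78 m.

4.78


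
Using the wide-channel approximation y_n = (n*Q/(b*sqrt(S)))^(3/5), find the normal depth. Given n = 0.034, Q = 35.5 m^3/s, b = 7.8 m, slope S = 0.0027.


We use the wide-channel approximation y_n = (n*Q/(b*sqrt(S)))^(3/5).
sqrt(S) = sqrt(0.0027) = 0.051962.
Numerator: n*Q = 0.034 * 35.5 = 1.207.
Denominator: b*sqrt(S) = 7.8 * 0.051962 = 0.405304.
arg = 2.978.
y_n = 2.978^(3/5) = 1.9247 m.

1.9247


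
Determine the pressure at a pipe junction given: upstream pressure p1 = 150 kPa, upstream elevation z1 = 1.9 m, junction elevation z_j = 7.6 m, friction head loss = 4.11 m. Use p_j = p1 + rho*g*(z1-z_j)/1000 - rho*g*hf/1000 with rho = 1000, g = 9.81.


Junction pressure: p_j = p1 + rho*g*(z1 - z_j)/1000 - rho*g*hf/1000.
Elevation term = 1000*9.81*(1.9 - 7.6)/1000 = -55.917 kPa.
Friction term = 1000*9.81*4.11/1000 = 40.319 kPa.
p_j = 150 + -55.917 - 40.319 = 53.76 kPa.

53.76


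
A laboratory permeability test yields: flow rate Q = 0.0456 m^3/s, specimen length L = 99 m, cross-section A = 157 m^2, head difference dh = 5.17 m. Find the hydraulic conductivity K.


From K = Q*L / (A*dh):
Numerator: Q*L = 0.0456 * 99 = 4.5144.
Denominator: A*dh = 157 * 5.17 = 811.69.
K = 4.5144 / 811.69 = 0.005562 m/s.

0.005562


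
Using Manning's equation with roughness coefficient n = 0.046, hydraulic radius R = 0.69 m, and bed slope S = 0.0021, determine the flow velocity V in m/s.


Manning's equation gives V = (1/n) * R^(2/3) * S^(1/2).
First, compute R^(2/3) = 0.69^(2/3) = 0.7808.
Next, S^(1/2) = 0.0021^(1/2) = 0.045826.
Then 1/n = 1/0.046 = 21.74.
V = 21.74 * 0.7808 * 0.045826 = 0.7779 m/s.

0.7779


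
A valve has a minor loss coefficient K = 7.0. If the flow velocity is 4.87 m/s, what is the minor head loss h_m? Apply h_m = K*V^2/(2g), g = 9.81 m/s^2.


Minor loss formula: h_m = K * V^2/(2g).
V^2 = 4.87^2 = 23.7169.
V^2/(2g) = 23.7169 / 19.62 = 1.2088 m.
h_m = 7.0 * 1.2088 = 8.4617 m.

8.4617


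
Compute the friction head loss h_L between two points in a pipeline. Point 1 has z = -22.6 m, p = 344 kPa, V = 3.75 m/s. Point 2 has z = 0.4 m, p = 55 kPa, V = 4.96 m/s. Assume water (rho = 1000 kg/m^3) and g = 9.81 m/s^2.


Total head at each section: H = z + p/(rho*g) + V^2/(2g).
H1 = -22.6 + 344*1000/(1000*9.81) + 3.75^2/(2*9.81)
   = -22.6 + 35.066 + 0.7167
   = 13.183 m.
H2 = 0.4 + 55*1000/(1000*9.81) + 4.96^2/(2*9.81)
   = 0.4 + 5.607 + 1.2539
   = 7.26 m.
h_L = H1 - H2 = 13.183 - 7.26 = 5.923 m.

5.923


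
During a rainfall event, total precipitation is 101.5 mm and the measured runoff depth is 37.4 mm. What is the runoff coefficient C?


The runoff coefficient C = runoff depth / rainfall depth.
C = 37.4 / 101.5
  = 0.3685.

0.3685


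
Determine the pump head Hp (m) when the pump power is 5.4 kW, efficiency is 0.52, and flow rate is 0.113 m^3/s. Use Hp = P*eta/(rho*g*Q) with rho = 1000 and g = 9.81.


Pump head formula: Hp = P * eta / (rho * g * Q).
Numerator: P * eta = 5.4 * 1000 * 0.52 = 2808.0 W.
Denominator: rho * g * Q = 1000 * 9.81 * 0.113 = 1108.53.
Hp = 2808.0 / 1108.53 = 2.53 m.

2.53


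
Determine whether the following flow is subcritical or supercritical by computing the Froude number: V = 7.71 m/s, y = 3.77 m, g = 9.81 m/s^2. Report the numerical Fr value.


The Froude number is defined as Fr = V / sqrt(g*y).
g*y = 9.81 * 3.77 = 36.9837.
sqrt(g*y) = sqrt(36.9837) = 6.0814.
Fr = 7.71 / 6.0814 = 1.2678.
Since Fr > 1, the flow is supercritical.

1.2678


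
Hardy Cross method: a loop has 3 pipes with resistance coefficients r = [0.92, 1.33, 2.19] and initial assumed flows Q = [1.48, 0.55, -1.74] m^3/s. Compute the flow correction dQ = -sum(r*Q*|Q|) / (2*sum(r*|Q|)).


Numerator terms (r*Q*|Q|): 0.92*1.48*|1.48| = 2.0152; 1.33*0.55*|0.55| = 0.4023; 2.19*-1.74*|-1.74| = -6.6304.
Sum of numerator = -4.213.
Denominator terms (r*|Q|): 0.92*|1.48| = 1.3616; 1.33*|0.55| = 0.7315; 2.19*|-1.74| = 3.8106.
2 * sum of denominator = 2 * 5.9037 = 11.8074.
dQ = --4.213 / 11.8074 = 0.3568 m^3/s.

0.3568


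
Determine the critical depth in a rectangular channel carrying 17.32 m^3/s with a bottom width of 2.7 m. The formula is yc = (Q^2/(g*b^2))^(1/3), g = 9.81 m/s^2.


Using yc = (Q^2 / (g * b^2))^(1/3):
Q^2 = 17.32^2 = 299.98.
g * b^2 = 9.81 * 2.7^2 = 9.81 * 7.29 = 71.51.
Q^2 / (g*b^2) = 299.98 / 71.51 = 4.1949.
yc = 4.1949^(1/3) = 1.6127 m.

1.6127


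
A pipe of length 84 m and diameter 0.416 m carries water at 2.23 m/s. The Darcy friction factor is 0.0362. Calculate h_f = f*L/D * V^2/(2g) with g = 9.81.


Darcy-Weisbach equation: h_f = f * (L/D) * V^2/(2g).
f * L/D = 0.0362 * 84/0.416 = 7.3096.
V^2/(2g) = 2.23^2 / (2*9.81) = 4.9729 / 19.62 = 0.2535 m.
h_f = 7.3096 * 0.2535 = 1.853 m.

1.853


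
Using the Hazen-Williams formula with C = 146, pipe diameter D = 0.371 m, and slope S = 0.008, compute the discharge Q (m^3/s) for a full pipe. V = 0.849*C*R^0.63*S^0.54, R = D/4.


For a full circular pipe, R = D/4 = 0.371/4 = 0.0927 m.
V = 0.849 * 146 * 0.0927^0.63 * 0.008^0.54
  = 0.849 * 146 * 0.223567 * 0.073734
  = 2.0433 m/s.
Pipe area A = pi*D^2/4 = pi*0.371^2/4 = 0.1081 m^2.
Q = A * V = 0.1081 * 2.0433 = 0.2209 m^3/s.

0.2209


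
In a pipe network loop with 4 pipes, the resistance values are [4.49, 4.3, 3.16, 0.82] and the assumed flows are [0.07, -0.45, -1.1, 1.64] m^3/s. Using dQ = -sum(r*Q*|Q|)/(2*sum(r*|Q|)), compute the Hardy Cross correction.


Numerator terms (r*Q*|Q|): 4.49*0.07*|0.07| = 0.022; 4.3*-0.45*|-0.45| = -0.8708; 3.16*-1.1*|-1.1| = -3.8236; 0.82*1.64*|1.64| = 2.2055.
Sum of numerator = -2.4669.
Denominator terms (r*|Q|): 4.49*|0.07| = 0.3143; 4.3*|-0.45| = 1.935; 3.16*|-1.1| = 3.476; 0.82*|1.64| = 1.3448.
2 * sum of denominator = 2 * 7.0701 = 14.1402.
dQ = --2.4669 / 14.1402 = 0.1745 m^3/s.

0.1745


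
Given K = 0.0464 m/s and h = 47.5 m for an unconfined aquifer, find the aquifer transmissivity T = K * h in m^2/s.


Transmissivity is defined as T = K * h.
T = 0.0464 * 47.5
  = 2.204 m^2/s.

2.204


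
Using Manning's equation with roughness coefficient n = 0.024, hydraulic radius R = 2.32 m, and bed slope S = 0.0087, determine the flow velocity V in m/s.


Manning's equation gives V = (1/n) * R^(2/3) * S^(1/2).
First, compute R^(2/3) = 2.32^(2/3) = 1.7525.
Next, S^(1/2) = 0.0087^(1/2) = 0.093274.
Then 1/n = 1/0.024 = 41.67.
V = 41.67 * 1.7525 * 0.093274 = 6.8109 m/s.

6.8109


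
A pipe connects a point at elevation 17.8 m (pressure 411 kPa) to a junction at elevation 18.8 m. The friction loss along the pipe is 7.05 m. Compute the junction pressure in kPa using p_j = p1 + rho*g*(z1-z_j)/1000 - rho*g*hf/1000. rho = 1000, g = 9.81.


Junction pressure: p_j = p1 + rho*g*(z1 - z_j)/1000 - rho*g*hf/1000.
Elevation term = 1000*9.81*(17.8 - 18.8)/1000 = -9.81 kPa.
Friction term = 1000*9.81*7.05/1000 = 69.16 kPa.
p_j = 411 + -9.81 - 69.16 = 332.03 kPa.

332.03


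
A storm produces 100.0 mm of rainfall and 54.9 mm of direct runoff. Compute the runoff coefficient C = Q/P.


The runoff coefficient C = runoff depth / rainfall depth.
C = 54.9 / 100.0
  = 0.549.

0.549


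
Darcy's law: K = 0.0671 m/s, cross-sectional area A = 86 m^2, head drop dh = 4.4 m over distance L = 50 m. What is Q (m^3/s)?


Darcy's law: Q = K * A * i, where i = dh/L.
Hydraulic gradient i = 4.4 / 50 = 0.088.
Q = 0.0671 * 86 * 0.088
  = 0.5078 m^3/s.

0.5078


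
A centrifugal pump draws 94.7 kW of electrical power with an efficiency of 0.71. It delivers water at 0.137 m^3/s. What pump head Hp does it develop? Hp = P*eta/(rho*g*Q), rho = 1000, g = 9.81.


Pump head formula: Hp = P * eta / (rho * g * Q).
Numerator: P * eta = 94.7 * 1000 * 0.71 = 67237.0 W.
Denominator: rho * g * Q = 1000 * 9.81 * 0.137 = 1343.97.
Hp = 67237.0 / 1343.97 = 50.03 m.

50.03


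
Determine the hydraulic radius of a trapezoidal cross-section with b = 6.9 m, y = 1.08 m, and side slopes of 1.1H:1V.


For a trapezoidal section with side slope z:
A = (b + z*y)*y = (6.9 + 1.1*1.08)*1.08 = 8.735 m^2.
P = b + 2*y*sqrt(1 + z^2) = 6.9 + 2*1.08*sqrt(1 + 1.1^2) = 10.111 m.
R = A/P = 8.735 / 10.111 = 0.8639 m.

0.8639


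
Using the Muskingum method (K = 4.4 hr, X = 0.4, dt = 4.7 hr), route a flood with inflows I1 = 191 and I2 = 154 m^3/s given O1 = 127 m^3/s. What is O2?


Muskingum coefficients:
denom = 2*K*(1-X) + dt = 2*4.4*(1-0.4) + 4.7 = 9.98.
C0 = (dt - 2*K*X)/denom = (4.7 - 2*4.4*0.4)/9.98 = 0.1182.
C1 = (dt + 2*K*X)/denom = (4.7 + 2*4.4*0.4)/9.98 = 0.8236.
C2 = (2*K*(1-X) - dt)/denom = 0.0581.
O2 = C0*I2 + C1*I1 + C2*O1
   = 0.1182*154 + 0.8236*191 + 0.0581*127
   = 182.91 m^3/s.

182.91


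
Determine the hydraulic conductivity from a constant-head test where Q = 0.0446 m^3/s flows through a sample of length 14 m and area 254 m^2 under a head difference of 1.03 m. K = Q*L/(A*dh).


From K = Q*L / (A*dh):
Numerator: Q*L = 0.0446 * 14 = 0.6244.
Denominator: A*dh = 254 * 1.03 = 261.62.
K = 0.6244 / 261.62 = 0.002387 m/s.

0.002387


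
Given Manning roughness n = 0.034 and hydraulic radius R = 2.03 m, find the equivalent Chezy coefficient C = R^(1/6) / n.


The Chezy coefficient relates to Manning's n through C = R^(1/6) / n.
R^(1/6) = 2.03^(1/6) = 1.125251.
C = 1.125251 / 0.034 = 33.1 m^(1/2)/s.

33.1


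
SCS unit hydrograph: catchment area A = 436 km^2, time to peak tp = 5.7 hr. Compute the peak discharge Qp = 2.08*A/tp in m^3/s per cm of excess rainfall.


SCS formula: Qp = 2.08 * A / tp.
Qp = 2.08 * 436 / 5.7
   = 906.88 / 5.7
   = 159.1 m^3/s per cm.

159.1


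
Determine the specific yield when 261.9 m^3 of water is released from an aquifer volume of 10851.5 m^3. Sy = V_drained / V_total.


Specific yield Sy = Volume drained / Total volume.
Sy = 261.9 / 10851.5
   = 0.0241.

0.0241


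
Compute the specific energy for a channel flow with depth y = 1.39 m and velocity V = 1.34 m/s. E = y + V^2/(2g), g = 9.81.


Specific energy E = y + V^2/(2g).
Velocity head = V^2/(2g) = 1.34^2 / (2*9.81) = 1.7956 / 19.62 = 0.0915 m.
E = 1.39 + 0.0915 = 1.4815 m.

1.4815
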